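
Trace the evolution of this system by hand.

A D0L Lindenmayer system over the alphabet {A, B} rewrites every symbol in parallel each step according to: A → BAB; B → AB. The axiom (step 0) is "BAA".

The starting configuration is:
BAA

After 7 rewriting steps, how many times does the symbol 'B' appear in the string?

915

0) BAA
1) ABBABBAB
2) BABABABBABABABBABAB
3) ABBABABBABABBABABABBABABBABABBABABABBABABBABAB
4) BABABABBABABBABABABBABABBABABABBABABBABABBABABABBABABBABABABBABABBABABABBABABBABABBABABABBABABBABABABBABABBABAB
5) ABBABABBABABBABABABBABABBABABABBABABBABABBABABABBABABBABAB…BABABABBABABBABABABBABABBABABBABABABBABABBABABABBABABBABAB  (len 268)
6) BABABABBABABBABABABBABABBABABABBABABBABABBABABABBABABBABAB…BABABABBABABBABABABBABABBABABBABABABBABABBABABABBABABBABAB  (len 647)
7) ABBABABBABABBABABABBABABBABABABBABABBABABBABABABBABABBABAB…BABABABBABABBABABABBABABBABABBABABABBABABBABABABBABABBABAB  (len 1562)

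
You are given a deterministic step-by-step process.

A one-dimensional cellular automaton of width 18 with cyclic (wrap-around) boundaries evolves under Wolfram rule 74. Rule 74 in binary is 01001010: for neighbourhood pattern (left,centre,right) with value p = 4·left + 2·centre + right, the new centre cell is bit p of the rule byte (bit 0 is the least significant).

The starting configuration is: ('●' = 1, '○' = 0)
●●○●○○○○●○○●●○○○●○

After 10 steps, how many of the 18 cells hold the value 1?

step 0: ●●○●○○○○●○○●●○○○●○
step 1: ●●○○○○○●○○●●●○○●○○
step 2: ●●○○○○●○○●●○●○●○○●
step 3: ○●○○○●○○●●●○○○○○●●
step 4: ○○○○●○○●●○●○○○○●●●
step 5: ○○○●○○●●●○○○○○●●○●
step 6: ○○●○○●●○●○○○○●●●○○
step 7: ○●○○●●●○○○○○●●○●○○
step 8: ●○○●●○●○○○○●●●○○○○
step 9: ○○●●●○○○○○●●○●○○○●
step 10: ○●●○●○○○○●●●○○○○●○

7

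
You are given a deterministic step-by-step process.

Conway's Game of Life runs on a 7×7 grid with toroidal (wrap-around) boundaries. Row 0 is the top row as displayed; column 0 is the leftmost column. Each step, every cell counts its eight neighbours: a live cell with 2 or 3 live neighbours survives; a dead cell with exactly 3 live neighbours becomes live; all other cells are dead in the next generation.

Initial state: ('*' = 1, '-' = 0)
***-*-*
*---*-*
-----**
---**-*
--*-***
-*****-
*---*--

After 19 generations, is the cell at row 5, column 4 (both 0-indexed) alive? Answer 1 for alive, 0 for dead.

1

0) ***-*-*
*---*-*
-----**
---**-*
--*-***
-*****-
*---*--
1) ----*--
---**--
---*---
*--*---
**----*
***----
-------
2) ---**--
---**--
--**---
***---*
------*
--*---*
-*-----
3) --***--
-------
*---*--
****--*
--*--**
*------
--**---
4) --*-*--
----*--
*-**--*
--***--
--**-*-
-***--*
-**-*--
5) -**-**-
-**-**-
-**--*-
-----**
-----*-
*----*-
*---**-
6) *-*----
*-----*
****---
----***
----**-
-----*-
*--*---
7) *------
---*--*
-****--
***---*
-------
-----**
-*----*
8) *-----*
**-**--
----***
*------
-*---*-
*----**
-----**
9) -*--*--
-*-**--
-*-****
*---*--
-*---*-
*---*--
-------
10) --***--
-*-----
-*----*
****---
**--***
-------
-------
11) --**---
**-*---
-------
---**--
---****
*----**
---*---
12) -*-**--
-*-*---
--***--
---*---
*--*---
*--*---
--***-*
13) **---*-
-*-----
----*--
-------
--***--
**----*
**---*-
14) --*----
**-----
-------
----*--
****---
---****
--*--*-
15) --*----
-*-----
-------
-***---
***---*
*----**
--*--**
16) -**----
-------
-*-----
---*---
---*-*-
--*----
**---*-
17) ***----
-**----
-------
--*-*--
--***--
-**-*-*
*------
18) *-*----
*-*----
-***---
--*-*--
----*--
***-**-
---*--*
19) *-**--*
*------
-------
-**-*--
--*-*--
***-***
---****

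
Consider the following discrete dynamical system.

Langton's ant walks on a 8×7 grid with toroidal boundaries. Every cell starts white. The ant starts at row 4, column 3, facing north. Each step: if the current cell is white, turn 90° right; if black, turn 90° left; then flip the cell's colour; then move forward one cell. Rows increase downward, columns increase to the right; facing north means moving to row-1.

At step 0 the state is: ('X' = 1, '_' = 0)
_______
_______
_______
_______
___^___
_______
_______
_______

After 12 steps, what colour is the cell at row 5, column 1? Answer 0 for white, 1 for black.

t=0: _______
_______
_______
_______
___^___
_______
_______
_______
t=1: _______
_______
_______
_______
___X>__
_______
_______
_______
t=2: _______
_______
_______
_______
___XX__
____v__
_______
_______
t=3: _______
_______
_______
_______
___XX__
___<X__
_______
_______
t=4: _______
_______
_______
_______
___^X__
___XX__
_______
_______
t=5: _______
_______
_______
_______
__<_X__
___XX__
_______
_______
t=6: _______
_______
_______
__^____
__X_X__
___XX__
_______
_______
t=7: _______
_______
_______
__X>___
__X_X__
___XX__
_______
_______
t=8: _______
_______
_______
__XX___
__XvX__
___XX__
_______
_______
t=9: _______
_______
_______
__XX___
__<XX__
___XX__
_______
_______
t=10: _______
_______
_______
__XX___
___XX__
__vXX__
_______
_______
t=11: _______
_______
_______
__XX___
___XX__
_<XXX__
_______
_______
t=12: _______
_______
_______
__XX___
_^_XX__
_XXXX__
_______
_______

1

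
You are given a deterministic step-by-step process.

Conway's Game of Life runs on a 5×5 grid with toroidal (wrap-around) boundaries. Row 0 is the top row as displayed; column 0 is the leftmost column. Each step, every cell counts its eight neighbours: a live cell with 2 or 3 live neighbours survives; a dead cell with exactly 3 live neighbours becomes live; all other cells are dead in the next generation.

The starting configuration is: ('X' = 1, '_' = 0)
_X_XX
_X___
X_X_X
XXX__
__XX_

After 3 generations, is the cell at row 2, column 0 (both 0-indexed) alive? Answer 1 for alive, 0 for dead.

step 0: _X_XX
_X___
X_X_X
XXX__
__XX_
step 1: XX_XX
_X___
__XXX
X____
_____
step 2: XXX_X
_X___
XXXXX
___XX
_X___
step 3: __X__
_____
_X___
_____
_X___

0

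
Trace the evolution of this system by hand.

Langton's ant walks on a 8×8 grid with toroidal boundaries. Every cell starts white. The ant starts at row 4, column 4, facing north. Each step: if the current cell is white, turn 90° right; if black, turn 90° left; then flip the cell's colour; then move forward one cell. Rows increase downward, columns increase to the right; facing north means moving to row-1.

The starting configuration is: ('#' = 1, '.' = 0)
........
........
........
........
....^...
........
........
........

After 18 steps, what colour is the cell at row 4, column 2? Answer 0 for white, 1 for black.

1

gen 0: ........
........
........
........
....^...
........
........
........
gen 1: ........
........
........
........
....#>..
........
........
........
gen 2: ........
........
........
........
....##..
.....v..
........
........
gen 3: ........
........
........
........
....##..
....<#..
........
........
gen 4: ........
........
........
........
....^#..
....##..
........
........
gen 5: ........
........
........
........
...<.#..
....##..
........
........
gen 6: ........
........
........
...^....
...#.#..
....##..
........
........
gen 7: ........
........
........
...#>...
...#.#..
....##..
........
........
gen 8: ........
........
........
...##...
...#v#..
....##..
........
........
gen 9: ........
........
........
...##...
...<##..
....##..
........
........
gen 10: ........
........
........
...##...
....##..
...v##..
........
........
gen 11: ........
........
........
...##...
....##..
..<###..
........
........
gen 12: ........
........
........
...##...
..^.##..
..####..
........
........
gen 13: ........
........
........
...##...
..#>##..
..####..
........
........
gen 14: ........
........
........
...##...
..####..
..#v##..
........
........
gen 15: ........
........
........
...##...
..####..
..#.>#..
........
........
gen 16: ........
........
........
...##...
..##^#..
..#..#..
........
........
gen 17: ........
........
........
...##...
..#<.#..
..#..#..
........
........
gen 18: ........
........
........
...##...
..#..#..
..#v.#..
........
........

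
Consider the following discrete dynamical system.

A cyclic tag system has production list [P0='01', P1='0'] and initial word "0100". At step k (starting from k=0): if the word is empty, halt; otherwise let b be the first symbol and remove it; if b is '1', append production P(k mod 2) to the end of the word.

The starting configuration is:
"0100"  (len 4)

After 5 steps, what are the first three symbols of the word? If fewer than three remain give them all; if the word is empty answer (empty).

(empty)

[0] "0100"  (len 4)
[1] "100"  (len 3)
[2] "000"  (len 3)
[3] "00"  (len 2)
[4] "0"  (len 1)
[5] (halted — word empty)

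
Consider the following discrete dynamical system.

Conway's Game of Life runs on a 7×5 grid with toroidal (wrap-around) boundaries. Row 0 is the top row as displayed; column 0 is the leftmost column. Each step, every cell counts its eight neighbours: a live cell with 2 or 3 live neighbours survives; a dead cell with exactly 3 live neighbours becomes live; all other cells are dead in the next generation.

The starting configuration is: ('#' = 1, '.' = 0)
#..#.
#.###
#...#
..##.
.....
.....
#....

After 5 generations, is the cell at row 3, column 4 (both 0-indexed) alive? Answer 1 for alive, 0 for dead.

k=0  #..#.
#.###
#...#
..##.
.....
.....
#....
k=1  #.##.
..#..
#....
...##
.....
.....
....#
k=2  .####
..###
...##
....#
.....
.....
...##
k=3  .#...
.#...
#.#..
...##
.....
.....
#...#
k=4  .#...
###..
#####
...##
.....
.....
#....
k=5  ..#..
.....
.....
.#...
.....
.....
.....

0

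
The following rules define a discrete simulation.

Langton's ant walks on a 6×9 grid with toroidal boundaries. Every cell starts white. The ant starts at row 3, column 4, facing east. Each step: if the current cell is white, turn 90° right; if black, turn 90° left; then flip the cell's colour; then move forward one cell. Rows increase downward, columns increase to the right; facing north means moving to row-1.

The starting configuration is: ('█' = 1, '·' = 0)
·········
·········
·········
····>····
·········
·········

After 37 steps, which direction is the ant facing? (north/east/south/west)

0) ·········
·········
·········
····>····
·········
·········
1) ·········
·········
·········
····█····
····v····
·········
2) ·········
·········
·········
····█····
···<█····
·········
3) ·········
·········
·········
···^█····
···██····
·········
4) ·········
·········
·········
···█>····
···██····
·········
5) ·········
·········
····^····
···█·····
···██····
·········
6) ·········
·········
····█>···
···█·····
···██····
·········
7) ·········
·········
····██···
···█·v···
···██····
·········
8) ·········
·········
····██···
···█<█···
···██····
·········
9) ·········
·········
····^█···
···███···
···██····
·········
10) ·········
·········
···<·█···
···███···
···██····
·········
11) ·········
···^·····
···█·█···
···███···
···██····
·········
12) ·········
···█>····
···█·█···
···███···
···██····
·········
13) ·········
···██····
···█v█···
···███···
···██····
·········
14) ·········
···██····
···<██···
···███···
···██····
·········
15) ·········
···██····
····██···
···v██···
···██····
·········
16) ·········
···██····
····██···
····>█···
···██····
·········
17) ·········
···██····
····^█···
·····█···
···██····
·········
18) ·········
···██····
···<·█···
·····█···
···██····
·········
19) ·········
···^█····
···█·█···
·····█···
···██····
·········
20) ·········
··<·█····
···█·█···
·····█···
···██····
·········
21) ··^······
··█·█····
···█·█···
·····█···
···██····
·········
22) ··█>·····
··█·█····
···█·█···
·····█···
···██····
·········
23) ··██·····
··█v█····
···█·█···
·····█···
···██····
·········
24) ··██·····
··<██····
···█·█···
·····█···
···██····
·········
25) ··██·····
···██····
··v█·█···
·····█···
···██····
·········
26) ··██·····
···██····
·<██·█···
·····█···
···██····
·········
27) ··██·····
·^·██····
·███·█···
·····█···
···██····
·········
28) ··██·····
·█>██····
·███·█···
·····█···
···██····
·········
29) ··██·····
·████····
·█v█·█···
·····█···
···██····
·········
30) ··██·····
·████····
·█·>·█···
·····█···
···██····
·········
31) ··██·····
·██^█····
·█···█···
·····█···
···██····
·········
32) ··██·····
·█<·█····
·█···█···
·····█···
···██····
·········
33) ··██·····
·█··█····
·█v··█···
·····█···
···██····
·········
34) ··██·····
·█··█····
·<█··█···
·····█···
···██····
·········
35) ··██·····
·█··█····
··█··█···
·v···█···
···██····
·········
36) ··██·····
·█··█····
··█··█···
<█···█···
···██····
·········
37) ··██·····
·█··█····
^·█··█···
██···█···
···██····
·········

north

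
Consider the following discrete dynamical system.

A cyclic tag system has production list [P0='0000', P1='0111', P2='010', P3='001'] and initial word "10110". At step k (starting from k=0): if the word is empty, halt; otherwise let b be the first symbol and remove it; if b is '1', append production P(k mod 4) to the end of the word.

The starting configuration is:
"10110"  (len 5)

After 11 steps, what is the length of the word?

step 0: "10110"  (len 5)
step 1: "01100000"  (len 8)
step 2: "1100000"  (len 7)
step 3: "100000010"  (len 9)
step 4: "00000010001"  (len 11)
step 5: "0000010001"  (len 10)
step 6: "000010001"  (len 9)
step 7: "00010001"  (len 8)
step 8: "0010001"  (len 7)
step 9: "010001"  (len 6)
step 10: "10001"  (len 5)
step 11: "0001010"  (len 7)

7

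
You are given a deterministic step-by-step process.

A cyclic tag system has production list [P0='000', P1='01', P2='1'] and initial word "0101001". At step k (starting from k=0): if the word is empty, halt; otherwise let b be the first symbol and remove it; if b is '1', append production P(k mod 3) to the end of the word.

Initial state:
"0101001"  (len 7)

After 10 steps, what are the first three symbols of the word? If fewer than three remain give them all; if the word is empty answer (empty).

step 0: "0101001"  (len 7)
step 1: "101001"  (len 6)
step 2: "0100101"  (len 7)
step 3: "100101"  (len 6)
step 4: "00101000"  (len 8)
step 5: "0101000"  (len 7)
step 6: "101000"  (len 6)
step 7: "01000000"  (len 8)
step 8: "1000000"  (len 7)
step 9: "0000001"  (len 7)
step 10: "000001"  (len 6)

000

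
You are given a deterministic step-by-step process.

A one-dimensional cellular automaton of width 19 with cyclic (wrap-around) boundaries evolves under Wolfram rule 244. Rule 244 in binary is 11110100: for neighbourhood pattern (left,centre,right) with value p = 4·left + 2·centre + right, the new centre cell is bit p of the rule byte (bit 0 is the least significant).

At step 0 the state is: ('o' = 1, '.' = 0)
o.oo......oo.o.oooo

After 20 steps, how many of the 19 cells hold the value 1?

t=0: o.oo......oo.o.oooo
t=1: oo.oo......oooo.ooo
t=2: ooo.oo......oooo.oo
t=3: oooo.oo......oooo.o
t=4: ooooo.oo......oooo.
t=5: .ooooo.oo......oooo
t=6: o.ooooo.oo......ooo
t=7: oo.ooooo.oo......oo
t=8: ooo.ooooo.oo......o
t=9: oooo.ooooo.oo......
t=10: .oooo.ooooo.oo.....
t=11: ..oooo.ooooo.oo....
t=12: ...oooo.ooooo.oo...
t=13: ....oooo.ooooo.oo..
t=14: .....oooo.ooooo.oo.
t=15: ......oooo.ooooo.oo
t=16: o......oooo.ooooo.o
t=17: oo......oooo.ooooo.
t=18: .oo......oooo.ooooo
t=19: o.oo......oooo.oooo
t=20: oo.oo......oooo.ooo

11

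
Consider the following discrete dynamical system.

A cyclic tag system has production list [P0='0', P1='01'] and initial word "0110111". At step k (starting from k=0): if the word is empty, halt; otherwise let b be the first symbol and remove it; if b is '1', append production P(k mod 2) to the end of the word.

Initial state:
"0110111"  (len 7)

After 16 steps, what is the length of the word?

0

[0] "0110111"  (len 7)
[1] "110111"  (len 6)
[2] "1011101"  (len 7)
[3] "0111010"  (len 7)
[4] "111010"  (len 6)
[5] "110100"  (len 6)
[6] "1010001"  (len 7)
[7] "0100010"  (len 7)
[8] "100010"  (len 6)
[9] "000100"  (len 6)
[10] "00100"  (len 5)
[11] "0100"  (len 4)
[12] "100"  (len 3)
[13] "000"  (len 3)
[14] "00"  (len 2)
[15] "0"  (len 1)
[16] (halted — word empty)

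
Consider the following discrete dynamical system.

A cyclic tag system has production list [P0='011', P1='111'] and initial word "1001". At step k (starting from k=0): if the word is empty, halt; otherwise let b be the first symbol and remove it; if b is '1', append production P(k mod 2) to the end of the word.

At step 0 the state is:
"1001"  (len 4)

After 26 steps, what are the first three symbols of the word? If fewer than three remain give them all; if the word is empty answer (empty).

111

[0] "1001"  (len 4)
[1] "001011"  (len 6)
[2] "01011"  (len 5)
[3] "1011"  (len 4)
[4] "011111"  (len 6)
[5] "11111"  (len 5)
[6] "1111111"  (len 7)
[7] "111111011"  (len 9)
[8] "11111011111"  (len 11)
[9] "1111011111011"  (len 13)
[10] "111011111011111"  (len 15)
[11] "11011111011111011"  (len 17)
[12] "1011111011111011111"  (len 19)
[13] "011111011111011111011"  (len 21)
[14] "11111011111011111011"  (len 20)
[15] "1111011111011111011011"  (len 22)
[16] "111011111011111011011111"  (len 24)
[17] "11011111011111011011111011"  (len 26)
[18] "1011111011111011011111011111"  (len 28)
[19] "011111011111011011111011111011"  (len 30)
[20] "11111011111011011111011111011"  (len 29)
[21] "1111011111011011111011111011011"  (len 31)
[22] "111011111011011111011111011011111"  (len 33)
[23] "11011111011011111011111011011111011"  (len 35)
[24] "1011111011011111011111011011111011111"  (len 37)
[25] "011111011011111011111011011111011111011"  (len 39)
[26] "11111011011111011111011011111011111011"  (len 38)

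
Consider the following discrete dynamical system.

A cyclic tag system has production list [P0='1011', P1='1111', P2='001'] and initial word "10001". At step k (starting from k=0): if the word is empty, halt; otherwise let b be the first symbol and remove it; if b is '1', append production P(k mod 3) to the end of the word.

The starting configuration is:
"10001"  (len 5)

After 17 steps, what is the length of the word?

29

k=0  "10001"  (len 5)
k=1  "00011011"  (len 8)
k=2  "0011011"  (len 7)
k=3  "011011"  (len 6)
k=4  "11011"  (len 5)
k=5  "10111111"  (len 8)
k=6  "0111111001"  (len 10)
k=7  "111111001"  (len 9)
k=8  "111110011111"  (len 12)
k=9  "11110011111001"  (len 14)
k=10  "11100111110011011"  (len 17)
k=11  "11001111100110111111"  (len 20)
k=12  "1001111100110111111001"  (len 22)
k=13  "0011111001101111110011011"  (len 25)
k=14  "011111001101111110011011"  (len 24)
k=15  "11111001101111110011011"  (len 23)
k=16  "11110011011111100110111011"  (len 26)
k=17  "11100110111111001101110111111"  (len 29)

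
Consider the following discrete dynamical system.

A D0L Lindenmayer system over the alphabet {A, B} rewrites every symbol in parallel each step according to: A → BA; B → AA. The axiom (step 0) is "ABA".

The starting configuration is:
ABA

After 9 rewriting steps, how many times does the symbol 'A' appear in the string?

step 0: ABA
step 1: BAAABA
step 2: AABABABAAABA
step 3: BABAAABAAABAAABABABAAABA
step 4: AABAAABABABAAABABABAAABABABAAABAAABAAABABABAAABA
step 5: BABAAABABABAAABAAABAAABABABAAABAAABAAABABABAAABAAABAAABABABAAABABABAAABABABAAABAAABAAABABABAAABA
step 6: AABAAABABABAAABAAABAAABABABAAABABABAAABABABAAABAAABAAABABA…BABABAAABAAABAAABABABAAABABABAAABABABAAABAAABAAABABABAAABA  (len 192)
step 7: BABAAABABABAAABAAABAAABABABAAABABABAAABABABAAABAAABAAABABA…BABABAAABAAABAAABABABAAABABABAAABABABAAABAAABAAABABABAAABA  (len 384)
step 8: AABAAABABABAAABAAABAAABABABAAABABABAAABABABAAABAAABAAABABA…BABABAAABAAABAAABABABAAABABABAAABABABAAABAAABAAABABABAAABA  (len 768)
step 9: BABAAABABABAAABAAABAAABABABAAABABABAAABABABAAABAAABAAABABA…BABABAAABAAABAAABABABAAABABABAAABABABAAABAAABAAABABABAAABA  (len 1536)

1024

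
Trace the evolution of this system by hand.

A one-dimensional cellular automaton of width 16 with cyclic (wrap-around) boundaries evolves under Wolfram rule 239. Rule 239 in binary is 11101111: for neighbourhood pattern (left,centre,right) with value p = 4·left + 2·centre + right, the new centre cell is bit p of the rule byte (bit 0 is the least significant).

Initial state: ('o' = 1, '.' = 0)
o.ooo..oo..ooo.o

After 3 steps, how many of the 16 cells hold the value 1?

k=0  o.ooo..oo..ooo.o
k=1  ooooo.ooo.oooooo
k=2  oooooooooooooooo
k=3  oooooooooooooooo

16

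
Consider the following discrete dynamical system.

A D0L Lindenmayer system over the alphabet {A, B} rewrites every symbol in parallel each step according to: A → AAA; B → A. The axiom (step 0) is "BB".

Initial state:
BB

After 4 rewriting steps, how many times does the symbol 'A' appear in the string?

t=0: BB
t=1: AA
t=2: AAAAAA
t=3: AAAAAAAAAAAAAAAAAA
t=4: AAAAAAAAAAAAAAAAAAAAAAAAAAAAAAAAAAAAAAAAAAAAAAAAAAAAAA

54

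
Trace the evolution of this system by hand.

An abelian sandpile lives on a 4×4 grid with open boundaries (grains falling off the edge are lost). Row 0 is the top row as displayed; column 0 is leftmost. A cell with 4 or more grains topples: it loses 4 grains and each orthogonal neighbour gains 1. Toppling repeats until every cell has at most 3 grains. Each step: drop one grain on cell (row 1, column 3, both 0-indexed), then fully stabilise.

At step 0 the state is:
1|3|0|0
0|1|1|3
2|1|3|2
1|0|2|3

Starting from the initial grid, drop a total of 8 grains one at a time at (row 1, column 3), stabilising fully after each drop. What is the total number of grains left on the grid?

step 0: 1|3|0|0
0|1|1|3
2|1|3|2
1|0|2|3
step 1: 1|3|0|1
0|1|2|0
2|1|3|3
1|0|2|3
step 2: 1|3|0|1
0|1|2|1
2|1|3|3
1|0|2|3
step 3: 1|3|0|1
0|1|2|2
2|1|3|3
1|0|2|3
step 4: 1|3|0|1
0|1|2|3
2|1|3|3
1|0|2|3
step 5: 1|3|1|2
0|2|0|2
2|2|2|2
1|1|0|1
step 6: 1|3|1|2
0|2|0|3
2|2|2|2
1|1|0|1
step 7: 1|3|1|3
0|2|1|0
2|2|2|3
1|1|0|1
step 8: 1|3|1|3
0|2|1|1
2|2|2|3
1|1|0|1

24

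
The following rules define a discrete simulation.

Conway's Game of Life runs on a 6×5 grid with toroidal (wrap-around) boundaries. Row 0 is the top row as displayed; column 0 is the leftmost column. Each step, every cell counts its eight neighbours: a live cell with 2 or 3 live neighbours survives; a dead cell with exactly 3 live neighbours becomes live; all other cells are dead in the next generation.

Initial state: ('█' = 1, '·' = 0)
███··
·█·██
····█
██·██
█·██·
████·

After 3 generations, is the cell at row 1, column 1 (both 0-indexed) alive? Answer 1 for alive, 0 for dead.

1

0) ███··
·█·██
····█
██·██
█·██·
████·
1) ·····
·█·██
·█···
·█···
·····
·····
2) ·····
█·█··
·█···
·····
·····
·····
3) ·····
·█···
·█···
·····
·····
·····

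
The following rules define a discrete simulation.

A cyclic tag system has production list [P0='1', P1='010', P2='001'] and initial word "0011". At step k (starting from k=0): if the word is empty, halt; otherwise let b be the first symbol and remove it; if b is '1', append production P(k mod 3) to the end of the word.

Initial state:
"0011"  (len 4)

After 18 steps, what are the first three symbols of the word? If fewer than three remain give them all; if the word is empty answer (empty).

step 0: "0011"  (len 4)
step 1: "011"  (len 3)
step 2: "11"  (len 2)
step 3: "1001"  (len 4)
step 4: "0011"  (len 4)
step 5: "011"  (len 3)
step 6: "11"  (len 2)
step 7: "11"  (len 2)
step 8: "1010"  (len 4)
step 9: "010001"  (len 6)
step 10: "10001"  (len 5)
step 11: "0001010"  (len 7)
step 12: "001010"  (len 6)
step 13: "01010"  (len 5)
step 14: "1010"  (len 4)
step 15: "010001"  (len 6)
step 16: "10001"  (len 5)
step 17: "0001010"  (len 7)
step 18: "001010"  (len 6)

001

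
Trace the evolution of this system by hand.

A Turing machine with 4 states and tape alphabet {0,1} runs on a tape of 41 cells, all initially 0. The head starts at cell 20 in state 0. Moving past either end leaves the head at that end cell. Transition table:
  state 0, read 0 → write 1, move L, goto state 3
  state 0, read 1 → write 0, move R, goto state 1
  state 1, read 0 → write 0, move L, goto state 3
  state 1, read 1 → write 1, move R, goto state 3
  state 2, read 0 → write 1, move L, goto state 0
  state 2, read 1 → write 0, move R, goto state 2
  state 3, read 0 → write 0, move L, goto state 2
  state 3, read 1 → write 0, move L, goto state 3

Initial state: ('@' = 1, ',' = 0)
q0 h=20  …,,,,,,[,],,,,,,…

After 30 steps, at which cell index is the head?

k=0  q0 h=20  …,,,,,,[,],,,,,,…
k=1  q3 h=19  …,,,,,,[,]@,,,,,…
k=2  q2 h=18  …,,,,,,[,],@,,,,…
k=3  q0 h=17  …,,,,,,[,]@,@,,,…
k=4  q3 h=16  …,,,,,,[,]@@,@,,…
k=5  q2 h=15  …,,,,,,[,],@@,@,…
k=6  q0 h=14  …,,,,,,[,]@,@@,@…
k=7  q3 h=13  …,,,,,,[,]@@,@@,…
k=8  q2 h=12  …,,,,,,[,],@@,@@…
k=9  q0 h=11  …,,,,,,[,]@,@@,@…
k=10  q3 h=10  …,,,,,,[,]@@,@@,…
k=11  q2 h= 9  …,,,,,,[,],@@,@@…
k=12  q0 h= 8  …,,,,,,[,]@,@@,@…
k=13  q3 h= 7  …,,,,,,[,]@@,@@,…
k=14  q2 h= 6  |,,,,,,[,],@@,@@…
k=15  q0 h= 5  |,,,,,[,]@,@@,@…
k=16  q3 h= 4  |,,,,[,]@@,@@,…
k=17  q2 h= 3  |,,,[,],@@,@@…
k=18  q0 h= 2  |,,[,]@,@@,@…
k=19  q3 h= 1  |,[,]@@,@@,…
k=20  q2 h= 0  |[,],@@,@@…
k=21  q0 h= 0  |[@],@@,@@…
k=22  q1 h= 1  |,[,]@@,@@,…
k=23  q3 h= 0  |[,],@@,@@…
k=24  q2 h= 0  |[,],@@,@@…
k=25  q0 h= 0  |[@],@@,@@…
k=26  q1 h= 1  |,[,]@@,@@,…
k=27  q3 h= 0  |[,],@@,@@…
k=28  q2 h= 0  |[,],@@,@@…
k=29  q0 h= 0  |[@],@@,@@…
k=30  q1 h= 1  |,[,]@@,@@,…

1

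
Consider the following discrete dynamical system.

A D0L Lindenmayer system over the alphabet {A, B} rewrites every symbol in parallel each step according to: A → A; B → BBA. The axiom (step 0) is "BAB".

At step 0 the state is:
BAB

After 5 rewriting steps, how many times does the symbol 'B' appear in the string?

t=0: BAB
t=1: BBAABBA
t=2: BBABBAAABBABBAA
t=3: BBABBAABBABBAAAABBABBAABBABBAAA
t=4: BBABBAABBABBAAABBABBAABBABBAAAAABBABBAABBABBAAABBABBAABBABBAAAA
t=5: BBABBAABBABBAAABBABBAABBABBAAAABBABBAABBABBAAABBABBAABBABB…AABBABBAAABBABBAABBABBAAAABBABBAABBABBAAABBABBAABBABBAAAAA  (len 127)

64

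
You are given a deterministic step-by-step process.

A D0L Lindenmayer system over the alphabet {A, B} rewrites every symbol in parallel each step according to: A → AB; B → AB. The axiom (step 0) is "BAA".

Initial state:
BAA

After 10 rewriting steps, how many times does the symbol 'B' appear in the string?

1536

k=0  BAA
k=1  ABABAB
k=2  ABABABABABAB
k=3  ABABABABABABABABABABABAB
k=4  ABABABABABABABABABABABABABABABABABABABABABABABAB
k=5  ABABABABABABABABABABABABABABABABABABABABABABABABABABABABABABABABABABABABABABABABABABABABABABABAB
k=6  ABABABABABABABABABABABABABABABABABABABABABABABABABABABABAB…ABABABABABABABABABABABABABABABABABABABABABABABABABABABABAB  (len 192)
k=7  ABABABABABABABABABABABABABABABABABABABABABABABABABABABABAB…ABABABABABABABABABABABABABABABABABABABABABABABABABABABABAB  (len 384)
k=8  ABABABABABABABABABABABABABABABABABABABABABABABABABABABABAB…ABABABABABABABABABABABABABABABABABABABABABABABABABABABABAB  (len 768)
k=9  ABABABABABABABABABABABABABABABABABABABABABABABABABABABABAB…ABABABABABABABABABABABABABABABABABABABABABABABABABABABABAB  (len 1536)
k=10  ABABABABABABABABABABABABABABABABABABABABABABABABABABABABAB…ABABABABABABABABABABABABABABABABABABABABABABABABABABABABAB  (len 3072)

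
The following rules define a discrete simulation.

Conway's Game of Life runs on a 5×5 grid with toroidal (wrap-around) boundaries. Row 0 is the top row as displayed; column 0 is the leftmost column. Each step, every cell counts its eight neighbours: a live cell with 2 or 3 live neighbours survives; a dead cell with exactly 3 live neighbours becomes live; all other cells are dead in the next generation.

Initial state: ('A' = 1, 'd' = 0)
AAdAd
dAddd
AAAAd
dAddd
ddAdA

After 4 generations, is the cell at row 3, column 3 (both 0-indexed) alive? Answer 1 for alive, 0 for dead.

0

0) AAdAd
dAddd
AAAAd
dAddd
ddAdA
1) AAdAA
dddAd
Adddd
ddddA
ddAAA
2) AAddd
dAAAd
ddddA
AdddA
dAAdd
3) AddAd
dAAAA
dAAdA
AAdAA
ddAdA
4) Adddd
ddddd
ddddd
ddddd
ddAdd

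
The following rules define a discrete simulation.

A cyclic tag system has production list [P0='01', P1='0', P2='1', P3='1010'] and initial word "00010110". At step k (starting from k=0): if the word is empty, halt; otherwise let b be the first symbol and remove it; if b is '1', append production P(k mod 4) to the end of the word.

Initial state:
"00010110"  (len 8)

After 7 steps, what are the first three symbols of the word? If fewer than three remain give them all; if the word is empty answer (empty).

0) "00010110"  (len 8)
1) "0010110"  (len 7)
2) "010110"  (len 6)
3) "10110"  (len 5)
4) "01101010"  (len 8)
5) "1101010"  (len 7)
6) "1010100"  (len 7)
7) "0101001"  (len 7)

010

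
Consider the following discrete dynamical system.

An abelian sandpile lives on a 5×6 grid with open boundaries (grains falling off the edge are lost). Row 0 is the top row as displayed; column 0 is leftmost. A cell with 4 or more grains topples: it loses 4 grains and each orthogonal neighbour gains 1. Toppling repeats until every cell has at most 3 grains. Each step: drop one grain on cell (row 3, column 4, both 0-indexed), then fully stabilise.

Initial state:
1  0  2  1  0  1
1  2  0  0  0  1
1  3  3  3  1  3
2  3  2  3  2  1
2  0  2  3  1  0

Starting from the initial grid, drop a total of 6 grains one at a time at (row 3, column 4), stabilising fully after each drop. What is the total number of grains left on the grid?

45

gen 0: 1  0  2  1  0  1
1  2  0  0  0  1
1  3  3  3  1  3
2  3  2  3  2  1
2  0  2  3  1  0
gen 1: 1  0  2  1  0  1
1  2  0  0  0  1
1  3  3  3  1  3
2  3  2  3  3  1
2  0  2  3  1  0
gen 2: 1  0  2  1  0  1
1  3  1  1  0  1
2  1  2  1  3  3
3  1  2  3  1  2
2  2  0  1  3  0
gen 3: 1  0  2  1  0  1
1  3  1  1  0  1
2  1  2  1  3  3
3  1  2  3  2  2
2  2  0  1  3  0
gen 4: 1  0  2  1  0  1
1  3  1  1  0  1
2  1  2  1  3  3
3  1  2  3  3  2
2  2  0  1  3  0
gen 5: 1  0  2  1  0  1
1  3  1  1  1  2
2  1  2  3  2  1
3  1  3  1  0  1
2  2  0  3  1  2
gen 6: 1  0  2  1  0  1
1  3  1  1  1  2
2  1  2  3  2  1
3  1  3  1  1  1
2  2  0  3  1  2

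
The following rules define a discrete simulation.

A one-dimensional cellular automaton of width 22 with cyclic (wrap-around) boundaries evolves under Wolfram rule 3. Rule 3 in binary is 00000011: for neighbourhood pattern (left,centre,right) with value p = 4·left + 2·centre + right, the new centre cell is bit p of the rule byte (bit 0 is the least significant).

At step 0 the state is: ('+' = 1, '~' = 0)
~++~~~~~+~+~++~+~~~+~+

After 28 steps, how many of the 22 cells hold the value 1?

14

gen 0: ~++~~~~~+~+~++~+~~~+~+
gen 1: ~~~~++++~~~~~~~~~++~~~
gen 2: ++++~~~~~++++++++~~~++
gen 3: ~~~~~++++~~~~~~~~~++~~
gen 4: +++++~~~~~++++++++~~~+
gen 5: ~~~~~~++++~~~~~~~~~++~
gen 6: ++++++~~~~~++++++++~~~
gen 7: ~~~~~~~++++~~~~~~~~~++
gen 8: ~++++++~~~~~++++++++~~
gen 9: +~~~~~~~++++~~~~~~~~~+
gen 10: ~~++++++~~~~~++++++++~
gen 11: ++~~~~~~~++++~~~~~~~~~
gen 12: ~~~++++++~~~~~++++++++
gen 13: ~++~~~~~~~++++~~~~~~~~
gen 14: +~~~++++++~~~~~+++++++
gen 15: ~~++~~~~~~~++++~~~~~~~
gen 16: ++~~~++++++~~~~~++++++
gen 17: ~~~++~~~~~~~++++~~~~~~
gen 18: +++~~~++++++~~~~~+++++
gen 19: ~~~~++~~~~~~~++++~~~~~
gen 20: ++++~~~++++++~~~~~++++
gen 21: ~~~~~++~~~~~~~++++~~~~
gen 22: +++++~~~++++++~~~~~+++
gen 23: ~~~~~~++~~~~~~~++++~~~
gen 24: ++++++~~~++++++~~~~~++
gen 25: ~~~~~~~++~~~~~~~++++~~
gen 26: +++++++~~~++++++~~~~~+
gen 27: ~~~~~~~~++~~~~~~~++++~
gen 28: ++++++++~~~++++++~~~~~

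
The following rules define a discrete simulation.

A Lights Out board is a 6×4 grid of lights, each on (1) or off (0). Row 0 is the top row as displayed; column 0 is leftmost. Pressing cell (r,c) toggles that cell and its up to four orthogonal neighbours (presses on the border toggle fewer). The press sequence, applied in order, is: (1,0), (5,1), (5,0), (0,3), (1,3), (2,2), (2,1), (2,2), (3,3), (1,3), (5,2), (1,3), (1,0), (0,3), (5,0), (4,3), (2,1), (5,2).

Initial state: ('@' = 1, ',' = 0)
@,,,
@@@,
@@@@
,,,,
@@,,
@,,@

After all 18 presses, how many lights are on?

14

gen 0: @,,,
@@@,
@@@@
,,,,
@@,,
@,,@
gen 1: ,,,,
,,@,
,@@@
,,,,
@@,,
@,,@
gen 2: ,,,,
,,@,
,@@@
,,,,
@,,,
,@@@
gen 3: ,,,,
,,@,
,@@@
,,,,
,,,,
@,@@
gen 4: ,,@@
,,@@
,@@@
,,,,
,,,,
@,@@
gen 5: ,,@,
,,,,
,@@,
,,,,
,,,,
@,@@
gen 6: ,,@,
,,@,
,,,@
,,@,
,,,,
@,@@
gen 7: ,,@,
,@@,
@@@@
,@@,
,,,,
@,@@
gen 8: ,,@,
,@,,
@,,,
,@,,
,,,,
@,@@
gen 9: ,,@,
,@,,
@,,@
,@@@
,,,@
@,@@
gen 10: ,,@@
,@@@
@,,,
,@@@
,,,@
@,@@
gen 11: ,,@@
,@@@
@,,,
,@@@
,,@@
@@,,
gen 12: ,,@,
,@,,
@,,@
,@@@
,,@@
@@,,
gen 13: @,@,
@,,,
,,,@
,@@@
,,@@
@@,,
gen 14: @,,@
@,,@
,,,@
,@@@
,,@@
@@,,
gen 15: @,,@
@,,@
,,,@
,@@@
@,@@
,,,,
gen 16: @,,@
@,,@
,,,@
,@@,
@,,,
,,,@
gen 17: @,,@
@@,@
@@@@
,,@,
@,,,
,,,@
gen 18: @,,@
@@,@
@@@@
,,@,
@,@,
,@@,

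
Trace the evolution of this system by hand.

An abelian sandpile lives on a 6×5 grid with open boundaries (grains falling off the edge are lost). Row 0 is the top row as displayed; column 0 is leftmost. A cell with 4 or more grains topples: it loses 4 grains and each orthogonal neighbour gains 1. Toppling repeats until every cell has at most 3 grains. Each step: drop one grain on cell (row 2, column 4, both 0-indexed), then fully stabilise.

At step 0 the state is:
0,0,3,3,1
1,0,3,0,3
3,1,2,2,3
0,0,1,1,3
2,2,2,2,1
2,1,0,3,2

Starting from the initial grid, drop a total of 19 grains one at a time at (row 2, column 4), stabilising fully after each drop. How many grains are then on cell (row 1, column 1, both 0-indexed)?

k=0  0,0,3,3,1
1,0,3,0,3
3,1,2,2,3
0,0,1,1,3
2,2,2,2,1
2,1,0,3,2
k=1  0,0,3,3,2
1,0,3,1,0
3,1,2,3,2
0,0,1,2,0
2,2,2,2,2
2,1,0,3,2
k=2  0,0,3,3,2
1,0,3,1,0
3,1,2,3,3
0,0,1,2,0
2,2,2,2,2
2,1,0,3,2
k=3  0,0,3,3,2
1,0,3,2,1
3,1,3,0,1
0,0,1,3,1
2,2,2,2,2
2,1,0,3,2
k=4  0,0,3,3,2
1,0,3,2,1
3,1,3,0,2
0,0,1,3,1
2,2,2,2,2
2,1,0,3,2
k=5  0,0,3,3,2
1,0,3,2,1
3,1,3,0,3
0,0,1,3,1
2,2,2,2,2
2,1,0,3,2
k=6  0,0,3,3,2
1,0,3,2,2
3,1,3,1,0
0,0,1,3,2
2,2,2,2,2
2,1,0,3,2
k=7  0,0,3,3,2
1,0,3,2,2
3,1,3,1,1
0,0,1,3,2
2,2,2,2,2
2,1,0,3,2
k=8  0,0,3,3,2
1,0,3,2,2
3,1,3,1,2
0,0,1,3,2
2,2,2,2,2
2,1,0,3,2
k=9  0,0,3,3,2
1,0,3,2,2
3,1,3,1,3
0,0,1,3,2
2,2,2,2,2
2,1,0,3,2
k=10  0,0,3,3,2
1,0,3,2,3
3,1,3,2,0
0,0,1,3,3
2,2,2,2,2
2,1,0,3,2
k=11  0,0,3,3,2
1,0,3,2,3
3,1,3,2,1
0,0,1,3,3
2,2,2,2,2
2,1,0,3,2
k=12  0,0,3,3,2
1,0,3,2,3
3,1,3,2,2
0,0,1,3,3
2,2,2,2,2
2,1,0,3,2
k=13  0,0,3,3,2
1,0,3,2,3
3,1,3,2,3
0,0,1,3,3
2,2,2,2,2
2,1,0,3,2
k=14  0,1,1,2,0
1,1,2,2,2
3,2,1,2,3
0,0,3,1,1
2,2,2,3,3
2,1,0,3,2
k=15  0,1,1,2,0
1,1,2,2,3
3,2,1,3,0
0,0,3,1,2
2,2,2,3,3
2,1,0,3,2
k=16  0,1,1,2,0
1,1,2,2,3
3,2,1,3,1
0,0,3,1,2
2,2,2,3,3
2,1,0,3,2
k=17  0,1,1,2,0
1,1,2,2,3
3,2,1,3,2
0,0,3,1,2
2,2,2,3,3
2,1,0,3,2
k=18  0,1,1,2,0
1,1,2,2,3
3,2,1,3,3
0,0,3,1,2
2,2,2,3,3
2,1,0,3,2
k=19  0,1,1,3,1
1,1,3,0,1
3,2,2,1,2
0,0,3,2,3
2,2,2,3,3
2,1,0,3,2

1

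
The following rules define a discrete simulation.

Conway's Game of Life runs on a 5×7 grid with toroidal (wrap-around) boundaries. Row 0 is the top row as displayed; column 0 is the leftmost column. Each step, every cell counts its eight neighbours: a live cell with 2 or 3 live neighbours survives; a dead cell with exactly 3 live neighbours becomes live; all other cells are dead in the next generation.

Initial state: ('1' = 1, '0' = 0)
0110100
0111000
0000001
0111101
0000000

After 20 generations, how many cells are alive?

11

[0] 0110100
0111000
0000001
0111101
0000000
[1] 0100000
1101000
0000110
1011010
1000110
[2] 0110101
1110100
1000010
0101000
1011110
[3] 0000001
0010100
1001101
1101010
1000011
[4] 1000001
1000101
1000001
0111000
0100110
[5] 0100100
0100000
0011011
0111111
0101111
[6] 0101100
1101110
0000001
0100000
0100001
[7] 0101001
1101011
0110111
0000000
0100000
[8] 0100111
0001000
0111100
1110010
1010000
[9] 1111111
1100000
1000100
1000101
0011100
[10] 0000011
0000000
0000010
1100101
0000000
[11] 0000000
0000011
1000011
1000011
0000000
[12] 0000000
1000010
0000100
1000010
0000001
[13] 0000001
0000000
0000110
0000011
0000001
[14] 0000000
0000010
0000111
0000101
1000001
[15] 0000001
0000111
0000101
0000100
1000011
[16] 0000100
1000101
0001101
1000100
1000011
[17] 0000100
1000101
0001101
1001100
1000111
[18] 0001100
1000101
0000001
1000000
1000001
[19] 0001100
1001101
0000011
1000000
1000001
[20] 0001100
1001001
0000110
1000010
1000001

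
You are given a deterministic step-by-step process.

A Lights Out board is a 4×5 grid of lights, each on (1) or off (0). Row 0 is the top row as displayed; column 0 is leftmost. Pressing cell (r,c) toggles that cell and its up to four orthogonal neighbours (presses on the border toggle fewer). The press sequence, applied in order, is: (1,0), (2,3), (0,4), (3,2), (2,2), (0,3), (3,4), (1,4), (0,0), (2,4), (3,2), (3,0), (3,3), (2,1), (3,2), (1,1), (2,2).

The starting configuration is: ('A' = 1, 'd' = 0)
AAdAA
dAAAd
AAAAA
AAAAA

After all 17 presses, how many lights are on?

10

step 0: AAdAA
dAAAd
AAAAA
AAAAA
step 1: dAdAA
AdAAd
dAAAA
AAAAA
step 2: dAdAA
AdAdd
dAddd
AAAdA
step 3: dAddd
AdAdA
dAddd
AAAdA
step 4: dAddd
AdAdA
dAAdd
AddAA
step 5: dAddd
AdddA
dddAd
AdAAA
step 6: dAAAA
AddAA
dddAd
AdAAA
step 7: dAAAA
AddAA
dddAA
AdAdd
step 8: dAAAd
Adddd
dddAd
AdAdd
step 9: AdAAd
ddddd
dddAd
AdAdd
step 10: AdAAd
ddddA
ddddA
AdAdA
step 11: AdAAd
ddddA
ddAdA
AAdAA
step 12: AdAAd
ddddA
AdAdA
dddAA
step 13: AdAAd
ddddA
AdAAA
ddAdd
step 14: AdAAd
dAddA
dAdAA
dAAdd
step 15: AdAAd
dAddA
dAAAA
dddAd
step 16: AAAAd
AdAdA
ddAAA
dddAd
step 17: AAAAd
AdddA
dAddA
ddAAd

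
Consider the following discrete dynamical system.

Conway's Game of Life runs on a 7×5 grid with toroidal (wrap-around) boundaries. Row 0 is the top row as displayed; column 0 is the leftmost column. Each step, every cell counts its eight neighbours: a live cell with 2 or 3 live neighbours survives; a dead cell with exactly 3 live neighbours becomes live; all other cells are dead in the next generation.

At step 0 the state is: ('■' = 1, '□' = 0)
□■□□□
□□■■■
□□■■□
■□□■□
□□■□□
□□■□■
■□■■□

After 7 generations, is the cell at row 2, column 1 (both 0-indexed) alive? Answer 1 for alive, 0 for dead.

t=0: □■□□□
□□■■■
□□■■□
■□□■□
□□■□□
□□■□■
■□■■□
t=1: ■■□□□
□■□□■
□■□□□
□■□■■
□■■□■
□□■□■
■□■■■
t=2: □□□□□
□■■□□
□■□■■
□■□■■
□■□□■
□□□□□
□□■□□
t=3: □■■□□
■■■■□
□■□□■
□■□□□
□□■■■
□□□□□
□□□□□
t=4: ■□□■□
□□□■■
□□□■■
□■□□■
□□■■□
□□□■□
□□□□□
t=5: □□□■□
■□■□□
□□■□□
■□□□■
□□■■■
□□■■□
□□□□■
t=6: □□□■■
□■■■□
■□□■■
■■■□■
■■■□□
□□■□□
□□■□■
t=7: ■■□□■
□■□□□
□□□□□
□□□□□
□□□□■
■□■□□
□□■□■

0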